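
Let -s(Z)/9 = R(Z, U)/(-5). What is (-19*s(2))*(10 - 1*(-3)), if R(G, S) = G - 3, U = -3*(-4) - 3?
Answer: 2223/5 ≈ 444.60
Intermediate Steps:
U = 9 (U = 12 - 3 = 9)
R(G, S) = -3 + G
s(Z) = -27/5 + 9*Z/5 (s(Z) = -9*(-3 + Z)/(-5) = -9*(-3 + Z)*(-1)/5 = -9*(3/5 - Z/5) = -27/5 + 9*Z/5)
(-19*s(2))*(10 - 1*(-3)) = (-19*(-27/5 + (9/5)*2))*(10 - 1*(-3)) = (-19*(-27/5 + 18/5))*(10 + 3) = -19*(-9/5)*13 = (171/5)*13 = 2223/5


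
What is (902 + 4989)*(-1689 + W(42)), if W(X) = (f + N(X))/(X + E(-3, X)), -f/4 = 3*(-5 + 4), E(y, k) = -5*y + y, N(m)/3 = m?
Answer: -89413598/9 ≈ -9.9348e+6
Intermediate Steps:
N(m) = 3*m
E(y, k) = -4*y
f = 12 (f = -12*(-5 + 4) = -12*(-1) = -4*(-3) = 12)
W(X) = (12 + 3*X)/(12 + X) (W(X) = (12 + 3*X)/(X - 4*(-3)) = (12 + 3*X)/(X + 12) = (12 + 3*X)/(12 + X))
(902 + 4989)*(-1689 + W(42)) = (902 + 4989)*(-1689 + 3*(4 + 42)/(12 + 42)) = 5891*(-1689 + 3*46/54) = 5891*(-1689 + 3*(1/54)*46) = 5891*(-1689 + 23/9) = 5891*(-15178/9) = -89413598/9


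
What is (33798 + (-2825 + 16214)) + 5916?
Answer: 53103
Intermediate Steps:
(33798 + (-2825 + 16214)) + 5916 = (33798 + 13389) + 5916 = 47187 + 5916 = 53103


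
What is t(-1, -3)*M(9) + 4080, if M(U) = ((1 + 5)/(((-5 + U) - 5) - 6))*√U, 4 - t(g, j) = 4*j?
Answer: 28272/7 ≈ 4038.9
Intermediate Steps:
t(g, j) = 4 - 4*j
M(U) = 6*√U/(-16 + U) (M(U) = (6/((-10 + U) - 6))*√U = (6/(-16 + U))*√U = 6*√U/(-16 + U))
t(-1, -3)*M(9) + 4080 = (4 - 4*(-3))*(6*√9/(-16 + 9)) + 4080 = (4 + 12)*(6*3/(-7)) + 4080 = 16*(6*3*(-⅐)) + 4080 = 16*(-18/7) + 4080 = -288/7 + 4080 = 28272/7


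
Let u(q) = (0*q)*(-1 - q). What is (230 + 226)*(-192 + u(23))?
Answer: -87552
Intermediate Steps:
u(q) = 0 (u(q) = 0*(-1 - q) = 0)
(230 + 226)*(-192 + u(23)) = (230 + 226)*(-192 + 0) = 456*(-192) = -87552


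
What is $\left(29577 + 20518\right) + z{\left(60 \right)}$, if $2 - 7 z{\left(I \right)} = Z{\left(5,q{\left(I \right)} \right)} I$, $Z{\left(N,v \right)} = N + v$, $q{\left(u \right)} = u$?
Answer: $\frac{346767}{7} \approx 49538.0$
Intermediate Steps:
$z{\left(I \right)} = \frac{2}{7} - \frac{I \left(5 + I\right)}{7}$ ($z{\left(I \right)} = \frac{2}{7} - \frac{\left(5 + I\right) I}{7} = \frac{2}{7} - \frac{I \left(5 + I\right)}{7}$)
$\left(29577 + 20518\right) + z{\left(60 \right)} = \left(29577 + 20518\right) + \left(\frac{2}{7} - \frac{60 \left(5 + 60\right)}{7}\right) = 50095 + \left(\frac{2}{7} - \frac{60}{7} \cdot 65\right) = 50095 + \left(\frac{2}{7} - \frac{3900}{7}\right) = 50095 - \frac{3898}{7} = \frac{346767}{7}$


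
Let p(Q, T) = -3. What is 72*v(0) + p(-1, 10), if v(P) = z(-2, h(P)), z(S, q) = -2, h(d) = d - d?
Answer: -147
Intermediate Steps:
h(d) = 0
v(P) = -2
72*v(0) + p(-1, 10) = 72*(-2) - 3 = -144 - 3 = -147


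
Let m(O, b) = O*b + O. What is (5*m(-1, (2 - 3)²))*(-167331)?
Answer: 1673310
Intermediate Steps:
m(O, b) = O + O*b
(5*m(-1, (2 - 3)²))*(-167331) = (5*(-(1 + (2 - 3)²)))*(-167331) = (5*(-(1 + (-1)²)))*(-167331) = (5*(-(1 + 1)))*(-167331) = (5*(-1*2))*(-167331) = (5*(-2))*(-167331) = -10*(-167331) = 1673310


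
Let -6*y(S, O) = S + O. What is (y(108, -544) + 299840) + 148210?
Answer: 1344368/3 ≈ 4.4812e+5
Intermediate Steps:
y(S, O) = -O/6 - S/6 (y(S, O) = -(S + O)/6 = -(O + S)/6 = -O/6 - S/6)
(y(108, -544) + 299840) + 148210 = ((-1/6*(-544) - 1/6*108) + 299840) + 148210 = ((272/3 - 18) + 299840) + 148210 = (218/3 + 299840) + 148210 = 899738/3 + 148210 = 1344368/3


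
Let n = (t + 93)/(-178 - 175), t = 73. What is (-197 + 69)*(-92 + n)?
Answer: 4178176/353 ≈ 11836.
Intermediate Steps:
n = -166/353 (n = (73 + 93)/(-178 - 175) = 166/(-353) = 166*(-1/353) = -166/353 ≈ -0.47025)
(-197 + 69)*(-92 + n) = (-197 + 69)*(-92 - 166/353) = -128*(-32642/353) = 4178176/353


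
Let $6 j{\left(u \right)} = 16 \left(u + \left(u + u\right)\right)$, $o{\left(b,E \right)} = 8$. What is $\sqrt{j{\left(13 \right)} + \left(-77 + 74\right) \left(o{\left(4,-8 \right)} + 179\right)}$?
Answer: $i \sqrt{457} \approx 21.378 i$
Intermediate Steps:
$j{\left(u \right)} = 8 u$ ($j{\left(u \right)} = \frac{16 \left(u + \left(u + u\right)\right)}{6} = \frac{16 \left(u + 2 u\right)}{6} = \frac{16 \cdot 3 u}{6} = \frac{48 u}{6} = 8 u$)
$\sqrt{j{\left(13 \right)} + \left(-77 + 74\right) \left(o{\left(4,-8 \right)} + 179\right)} = \sqrt{8 \cdot 13 + \left(-77 + 74\right) \left(8 + 179\right)} = \sqrt{104 - 561} = \sqrt{-457} = i \sqrt{457}$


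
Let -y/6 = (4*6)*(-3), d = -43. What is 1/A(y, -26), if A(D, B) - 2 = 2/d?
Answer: 43/84 ≈ 0.51190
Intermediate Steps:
y = 432 (y = -6*4*6*(-3) = -144*(-3) = -6*(-72) = 432)
A(D, B) = 84/43 (A(D, B) = 2 + 2/(-43) = 2 + 2*(-1/43) = 2 - 2/43 = 84/43)
1/A(y, -26) = 1/(84/43) = 43/84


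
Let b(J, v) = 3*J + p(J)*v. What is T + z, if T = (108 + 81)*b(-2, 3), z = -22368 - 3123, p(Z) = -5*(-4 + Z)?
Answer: -9615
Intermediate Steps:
p(Z) = 20 - 5*Z
z = -25491
b(J, v) = 3*J + v*(20 - 5*J) (b(J, v) = 3*J + (20 - 5*J)*v = 3*J + v*(20 - 5*J))
T = 15876 (T = (108 + 81)*(3*(-2) - 5*3*(-4 - 2)) = 189*(-6 - 5*3*(-6)) = 189*(-6 + 90) = 189*84 = 15876)
T + z = 15876 - 25491 = -9615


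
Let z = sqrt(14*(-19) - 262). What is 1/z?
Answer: -I*sqrt(33)/132 ≈ -0.043519*I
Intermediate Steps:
z = 4*I*sqrt(33) (z = sqrt(-266 - 262) = sqrt(-528) = 4*I*sqrt(33) ≈ 22.978*I)
1/z = 1/(4*I*sqrt(33)) = -I*sqrt(33)/132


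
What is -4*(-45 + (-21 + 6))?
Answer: 240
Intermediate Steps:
-4*(-45 + (-21 + 6)) = -4*(-45 - 15) = -4*(-60) = 240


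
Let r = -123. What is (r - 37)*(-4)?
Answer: 640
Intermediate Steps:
(r - 37)*(-4) = (-123 - 37)*(-4) = -160*(-4) = 640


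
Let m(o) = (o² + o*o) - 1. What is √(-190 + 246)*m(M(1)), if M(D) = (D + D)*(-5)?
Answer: 398*√14 ≈ 1489.2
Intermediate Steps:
M(D) = -10*D (M(D) = (2*D)*(-5) = -10*D)
m(o) = -1 + 2*o² (m(o) = (o² + o²) - 1 = 2*o² - 1 = -1 + 2*o²)
√(-190 + 246)*m(M(1)) = √(-190 + 246)*(-1 + 2*(-10*1)²) = √56*(-1 + 2*(-10)²) = (2*√14)*(-1 + 2*100) = (2*√14)*(-1 + 200) = (2*√14)*199 = 398*√14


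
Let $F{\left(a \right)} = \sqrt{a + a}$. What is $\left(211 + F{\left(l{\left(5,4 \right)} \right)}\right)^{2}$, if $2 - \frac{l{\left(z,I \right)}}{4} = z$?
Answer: $44497 + 844 i \sqrt{6} \approx 44497.0 + 2067.4 i$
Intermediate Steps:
$l{\left(z,I \right)} = 8 - 4 z$
$F{\left(a \right)} = \sqrt{2} \sqrt{a}$ ($F{\left(a \right)} = \sqrt{2 a} = \sqrt{2} \sqrt{a}$)
$\left(211 + F{\left(l{\left(5,4 \right)} \right)}\right)^{2} = \left(211 + \sqrt{2} \sqrt{8 - 20}\right)^{2} = \left(211 + \sqrt{2} \sqrt{-12}\right)^{2} = \left(211 + \sqrt{2} \cdot 2 i \sqrt{3}\right)^{2} = \left(211 + 2 i \sqrt{6}\right)^{2}$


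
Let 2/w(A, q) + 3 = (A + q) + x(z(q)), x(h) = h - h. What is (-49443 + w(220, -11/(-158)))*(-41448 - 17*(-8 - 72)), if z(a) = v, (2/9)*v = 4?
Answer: 67979075870440/34297 ≈ 1.9821e+9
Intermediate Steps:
v = 18 (v = (9/2)*4 = 18)
z(a) = 18
x(h) = 0
w(A, q) = 2/(-3 + A + q) (w(A, q) = 2/(-3 + ((A + q) + 0)) = 2/(-3 + (A + q)) = 2/(-3 + A + q))
(-49443 + w(220, -11/(-158)))*(-41448 - 17*(-8 - 72)) = (-49443 + 2/(-3 + 220 - 11/(-158)))*(-41448 - 17*(-8 - 72)) = (-49443 + 2/(-3 + 220 - 11*(-1/158)))*(-41448 - 17*(-80)) = (-49443 + 2/(-3 + 220 + 11/158))*(-41448 + 1360) = (-49443 + 2/(34297/158))*(-40088) = (-49443 + 2*(158/34297))*(-40088) = (-49443 + 316/34297)*(-40088) = -1695746255/34297*(-40088) = 67979075870440/34297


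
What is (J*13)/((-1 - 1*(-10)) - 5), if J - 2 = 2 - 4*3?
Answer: -26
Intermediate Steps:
J = -8 (J = 2 + (2 - 4*3) = 2 + (2 - 12) = 2 - 10 = -8)
(J*13)/((-1 - 1*(-10)) - 5) = (-8*13)/((-1 - 1*(-10)) - 5) = -104/((-1 + 10) - 5) = -104/(9 - 5) = -104/4 = -104*1/4 = -26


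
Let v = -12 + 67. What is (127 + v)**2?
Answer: 33124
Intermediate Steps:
v = 55
(127 + v)**2 = (127 + 55)**2 = 182**2 = 33124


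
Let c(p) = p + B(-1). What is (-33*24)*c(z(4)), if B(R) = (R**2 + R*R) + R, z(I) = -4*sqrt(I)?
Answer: 5544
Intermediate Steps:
B(R) = R + 2*R**2 (B(R) = (R**2 + R**2) + R = 2*R**2 + R = R + 2*R**2)
c(p) = 1 + p (c(p) = p - (1 + 2*(-1)) = p - (1 - 2) = p - 1*(-1) = p + 1 = 1 + p)
(-33*24)*c(z(4)) = (-33*24)*(1 - 4*sqrt(4)) = -792*(1 - 4*2) = -792*(1 - 8) = -792*(-7) = 5544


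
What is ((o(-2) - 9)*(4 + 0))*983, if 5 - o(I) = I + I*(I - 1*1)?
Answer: -31456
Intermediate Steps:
o(I) = 5 - I - I*(-1 + I) (o(I) = 5 - (I + I*(I - 1*1)) = 5 - (I + I*(I - 1)) = 5 - (I + I*(-1 + I)) = 5 + (-I - I*(-1 + I)) = 5 - I - I*(-1 + I))
((o(-2) - 9)*(4 + 0))*983 = (((5 - 1*(-2)²) - 9)*(4 + 0))*983 = (((5 - 1*4) - 9)*4)*983 = (((5 - 4) - 9)*4)*983 = ((1 - 9)*4)*983 = -8*4*983 = -32*983 = -31456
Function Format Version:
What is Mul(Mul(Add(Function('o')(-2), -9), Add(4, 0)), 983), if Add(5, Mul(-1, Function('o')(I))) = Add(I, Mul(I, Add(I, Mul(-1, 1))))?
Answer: -31456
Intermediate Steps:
Function('o')(I) = Add(5, Mul(-1, I), Mul(-1, I, Add(-1, I))) (Function('o')(I) = Add(5, Mul(-1, Add(I, Mul(I, Add(I, Mul(-1, 1)))))) = Add(5, Mul(-1, Add(I, Mul(I, Add(I, -1))))) = Add(5, Mul(-1, Add(I, Mul(I, Add(-1, I))))) = Add(5, Add(Mul(-1, I), Mul(-1, I, Add(-1, I)))) = Add(5, Mul(-1, I), Mul(-1, I, Add(-1, I))))
Mul(Mul(Add(Function('o')(-2), -9), Add(4, 0)), 983) = Mul(Mul(Add(Add(5, Mul(-1, Pow(-2, 2))), -9), Add(4, 0)), 983) = Mul(Mul(Add(Add(5, Mul(-1, 4)), -9), 4), 983) = Mul(Mul(Add(Add(5, -4), -9), 4), 983) = Mul(Mul(Add(1, -9), 4), 983) = Mul(Mul(-8, 4), 983) = Mul(-32, 983) = -31456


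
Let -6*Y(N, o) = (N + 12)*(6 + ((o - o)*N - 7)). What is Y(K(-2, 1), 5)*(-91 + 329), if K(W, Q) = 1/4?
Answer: 5831/12 ≈ 485.92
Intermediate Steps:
K(W, Q) = ¼
Y(N, o) = 2 + N/6 (Y(N, o) = -(N + 12)*(6 + ((o - o)*N - 7))/6 = -(12 + N)*(6 + (0*N - 7))/6 = -(12 + N)*(6 + (0 - 7))/6 = -(12 + N)*(6 - 7)/6 = -(12 + N)*(-1)/6 = -(-12 - N)/6 = 2 + N/6)
Y(K(-2, 1), 5)*(-91 + 329) = (2 + (⅙)*(¼))*(-91 + 329) = (2 + 1/24)*238 = (49/24)*238 = 5831/12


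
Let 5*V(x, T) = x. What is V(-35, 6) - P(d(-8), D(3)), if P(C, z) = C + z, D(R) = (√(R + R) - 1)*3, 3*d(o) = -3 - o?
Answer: -17/3 - 3*√6 ≈ -13.015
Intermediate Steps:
d(o) = -1 - o/3 (d(o) = (-3 - o)/3 = -1 - o/3)
V(x, T) = x/5
D(R) = -3 + 3*√2*√R (D(R) = (√(2*R) - 1)*3 = (√2*√R - 1)*3 = (-1 + √2*√R)*3 = -3 + 3*√2*√R)
V(-35, 6) - P(d(-8), D(3)) = (⅕)*(-35) - ((-1 - ⅓*(-8)) + (-3 + 3*√2*√3)) = -7 - ((-1 + 8/3) + (-3 + 3*√6)) = -7 - (5/3 + (-3 + 3*√6)) = -7 - (-4/3 + 3*√6) = -7 + (4/3 - 3*√6) = -17/3 - 3*√6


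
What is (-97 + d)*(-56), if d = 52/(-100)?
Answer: 136528/25 ≈ 5461.1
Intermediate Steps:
d = -13/25 (d = 52*(-1/100) = -13/25 ≈ -0.52000)
(-97 + d)*(-56) = (-97 - 13/25)*(-56) = -2438/25*(-56) = 136528/25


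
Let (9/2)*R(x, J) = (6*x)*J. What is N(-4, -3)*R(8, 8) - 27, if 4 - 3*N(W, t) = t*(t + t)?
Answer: -3827/9 ≈ -425.22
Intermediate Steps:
R(x, J) = 4*J*x/3 (R(x, J) = 2*((6*x)*J)/9 = 2*(6*J*x)/9 = 4*J*x/3)
N(W, t) = 4/3 - 2*t**2/3 (N(W, t) = 4/3 - t*(t + t)/3 = 4/3 - t*2*t/3 = 4/3 - 2*t**2/3)
N(-4, -3)*R(8, 8) - 27 = (4/3 - 2/3*(-3)**2)*((4/3)*8*8) - 27 = (4/3 - 2/3*9)*(256/3) - 27 = (4/3 - 6)*(256/3) - 27 = -14/3*256/3 - 27 = -3584/9 - 27 = -3827/9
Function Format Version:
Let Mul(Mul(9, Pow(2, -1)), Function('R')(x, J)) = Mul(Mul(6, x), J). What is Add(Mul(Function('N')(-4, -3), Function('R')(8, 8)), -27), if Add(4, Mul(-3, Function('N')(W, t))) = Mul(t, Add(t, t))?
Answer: Rational(-3827, 9) ≈ -425.22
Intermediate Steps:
Function('R')(x, J) = Mul(Rational(4, 3), J, x) (Function('R')(x, J) = Mul(Rational(2, 9), Mul(Mul(6, x), J)) = Mul(Rational(2, 9), Mul(6, J, x)) = Mul(Rational(4, 3), J, x))
Function('N')(W, t) = Add(Rational(4, 3), Mul(Rational(-2, 3), Pow(t, 2))) (Function('N')(W, t) = Add(Rational(4, 3), Mul(Rational(-1, 3), Mul(t, Add(t, t)))) = Add(Rational(4, 3), Mul(Rational(-1, 3), Mul(t, Mul(2, t)))) = Add(Rational(4, 3), Mul(Rational(-1, 3), Mul(2, Pow(t, 2)))) = Add(Rational(4, 3), Mul(Rational(-2, 3), Pow(t, 2))))
Add(Mul(Function('N')(-4, -3), Function('R')(8, 8)), -27) = Add(Mul(Add(Rational(4, 3), Mul(Rational(-2, 3), Pow(-3, 2))), Mul(Rational(4, 3), 8, 8)), -27) = Add(Mul(Add(Rational(4, 3), Mul(Rational(-2, 3), 9)), Rational(256, 3)), -27) = Add(Mul(Add(Rational(4, 3), -6), Rational(256, 3)), -27) = Add(Mul(Rational(-14, 3), Rational(256, 3)), -27) = Add(Rational(-3584, 9), -27) = Rational(-3827, 9)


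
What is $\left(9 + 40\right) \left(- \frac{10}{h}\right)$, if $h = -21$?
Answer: $\frac{70}{3} \approx 23.333$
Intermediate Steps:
$\left(9 + 40\right) \left(- \frac{10}{h}\right) = \left(9 + 40\right) \left(- \frac{10}{-21}\right) = 49 \left(\left(-10\right) \left(- \frac{1}{21}\right)\right) = 49 \cdot \frac{10}{21} = \frac{70}{3}$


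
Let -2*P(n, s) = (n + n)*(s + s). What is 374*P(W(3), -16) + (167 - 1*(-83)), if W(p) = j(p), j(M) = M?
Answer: 36154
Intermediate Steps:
W(p) = p
P(n, s) = -2*n*s (P(n, s) = -(n + n)*(s + s)/2 = -2*n*2*s/2 = -2*n*s)
374*P(W(3), -16) + (167 - 1*(-83)) = 374*(-2*3*(-16)) + (167 - 1*(-83)) = 374*96 + (167 + 83) = 35904 + 250 = 36154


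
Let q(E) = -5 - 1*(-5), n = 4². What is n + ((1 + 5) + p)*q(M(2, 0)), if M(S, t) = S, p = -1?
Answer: 16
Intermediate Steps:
n = 16
q(E) = 0 (q(E) = -5 + 5 = 0)
n + ((1 + 5) + p)*q(M(2, 0)) = 16 + ((1 + 5) - 1)*0 = 16 + (6 - 1)*0 = 16 + 5*0 = 16 + 0 = 16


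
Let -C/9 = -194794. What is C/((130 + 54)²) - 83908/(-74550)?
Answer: 33384455887/630991200 ≈ 52.908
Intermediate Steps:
C = 1753146 (C = -9*(-194794) = 1753146)
C/((130 + 54)²) - 83908/(-74550) = 1753146/((130 + 54)²) - 83908/(-74550) = 1753146/(184²) - 83908*(-1/74550) = 1753146/33856 + 41954/37275 = 1753146*(1/33856) + 41954/37275 = 876573/16928 + 41954/37275 = 33384455887/630991200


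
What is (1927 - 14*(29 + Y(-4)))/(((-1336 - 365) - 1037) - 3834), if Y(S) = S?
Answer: -1577/6572 ≈ -0.23996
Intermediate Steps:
(1927 - 14*(29 + Y(-4)))/(((-1336 - 365) - 1037) - 3834) = (1927 - 14*(29 - 4))/(((-1336 - 365) - 1037) - 3834) = (1927 - 14*25)/((-1701 - 1037) - 3834) = (1927 - 350)/(-2738 - 3834) = 1577/(-6572) = 1577*(-1/6572) = -1577/6572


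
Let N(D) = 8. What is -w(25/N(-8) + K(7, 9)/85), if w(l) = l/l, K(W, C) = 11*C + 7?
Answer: -1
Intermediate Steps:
K(W, C) = 7 + 11*C
w(l) = 1
-w(25/N(-8) + K(7, 9)/85) = -1*1 = -1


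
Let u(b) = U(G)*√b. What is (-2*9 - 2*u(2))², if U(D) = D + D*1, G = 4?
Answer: 836 + 576*√2 ≈ 1650.6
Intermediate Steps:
U(D) = 2*D (U(D) = D + D = 2*D)
u(b) = 8*√b (u(b) = (2*4)*√b = 8*√b)
(-2*9 - 2*u(2))² = (-2*9 - 16*√2)² = (-18 - 16*√2)²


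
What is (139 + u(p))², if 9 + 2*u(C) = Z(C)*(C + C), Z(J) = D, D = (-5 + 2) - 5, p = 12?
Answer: 5929/4 ≈ 1482.3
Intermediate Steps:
D = -8 (D = -3 - 5 = -8)
Z(J) = -8
u(C) = -9/2 - 8*C (u(C) = -9/2 + (-8*(C + C))/2 = -9/2 + (-16*C)/2 = -9/2 - 8*C)
(139 + u(p))² = (139 + (-9/2 - 8*12))² = (139 + (-9/2 - 96))² = (139 - 201/2)² = (77/2)² = 5929/4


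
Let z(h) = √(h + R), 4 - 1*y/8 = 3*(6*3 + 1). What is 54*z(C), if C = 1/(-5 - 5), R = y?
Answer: 27*I*√42410/5 ≈ 1112.1*I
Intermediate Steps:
y = -424 (y = 32 - 24*(6*3 + 1) = 32 - 24*(18 + 1) = 32 - 24*19 = 32 - 8*57 = 32 - 456 = -424)
R = -424
C = -⅒ (C = 1/(-10) = -⅒ ≈ -0.10000)
z(h) = √(-424 + h) (z(h) = √(h - 424) = √(-424 + h))
54*z(C) = 54*√(-424 - ⅒) = 54*√(-4241/10) = 54*(I*√42410/10) = 27*I*√42410/5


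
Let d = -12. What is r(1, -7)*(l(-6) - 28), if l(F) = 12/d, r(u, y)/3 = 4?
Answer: -348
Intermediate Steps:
r(u, y) = 12 (r(u, y) = 3*4 = 12)
l(F) = -1 (l(F) = 12/(-12) = 12*(-1/12) = -1)
r(1, -7)*(l(-6) - 28) = 12*(-1 - 28) = 12*(-29) = -348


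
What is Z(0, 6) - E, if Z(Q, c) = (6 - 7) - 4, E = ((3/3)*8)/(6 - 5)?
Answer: -13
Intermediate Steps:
E = 8 (E = ((3*(1/3))*8)/1 = (1*8)*1 = 8*1 = 8)
Z(Q, c) = -5 (Z(Q, c) = -1 - 4 = -5)
Z(0, 6) - E = -5 - 1*8 = -5 - 8 = -13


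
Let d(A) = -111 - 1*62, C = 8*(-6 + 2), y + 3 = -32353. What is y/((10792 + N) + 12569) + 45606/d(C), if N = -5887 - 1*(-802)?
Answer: -209773211/790437 ≈ -265.39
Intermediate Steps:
N = -5085 (N = -5887 + 802 = -5085)
y = -32356 (y = -3 - 32353 = -32356)
C = -32 (C = 8*(-4) = -32)
d(A) = -173 (d(A) = -111 - 62 = -173)
y/((10792 + N) + 12569) + 45606/d(C) = -32356/((10792 - 5085) + 12569) + 45606/(-173) = -32356/(5707 + 12569) + 45606*(-1/173) = -32356/18276 - 45606/173 = -32356*1/18276 - 45606/173 = -8089/4569 - 45606/173 = -209773211/790437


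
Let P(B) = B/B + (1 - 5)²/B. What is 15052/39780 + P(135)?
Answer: 8932/5967 ≈ 1.4969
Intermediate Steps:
P(B) = 1 + 16/B (P(B) = 1 + (-4)²/B = 1 + 16/B)
15052/39780 + P(135) = 15052/39780 + (16 + 135)/135 = 15052*(1/39780) + (1/135)*151 = 3763/9945 + 151/135 = 8932/5967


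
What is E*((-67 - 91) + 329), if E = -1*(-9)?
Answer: 1539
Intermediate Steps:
E = 9
E*((-67 - 91) + 329) = 9*((-67 - 91) + 329) = 9*(-158 + 329) = 9*171 = 1539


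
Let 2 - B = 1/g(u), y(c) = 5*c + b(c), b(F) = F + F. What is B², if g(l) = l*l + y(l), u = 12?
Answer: 207025/51984 ≈ 3.9825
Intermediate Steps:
b(F) = 2*F
y(c) = 7*c (y(c) = 5*c + 2*c = 7*c)
g(l) = l² + 7*l (g(l) = l*l + 7*l = l² + 7*l)
B = 455/228 (B = 2 - 1/(12*(7 + 12)) = 2 - 1/(12*19) = 2 - 1/228 = 455/228 ≈ 1.9956)
B² = (455/228)² = 207025/51984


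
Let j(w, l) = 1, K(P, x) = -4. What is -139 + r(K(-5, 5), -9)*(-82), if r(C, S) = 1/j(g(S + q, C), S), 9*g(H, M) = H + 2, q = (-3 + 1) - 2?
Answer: -221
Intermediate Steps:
q = -4 (q = -2 - 2 = -4)
g(H, M) = 2/9 + H/9 (g(H, M) = (H + 2)/9 = (2 + H)/9 = 2/9 + H/9)
r(C, S) = 1 (r(C, S) = 1/1 = 1)
-139 + r(K(-5, 5), -9)*(-82) = -139 + 1*(-82) = -139 - 82 = -221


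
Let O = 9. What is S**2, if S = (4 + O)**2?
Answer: 28561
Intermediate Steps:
S = 169 (S = (4 + 9)**2 = 13**2 = 169)
S**2 = 169**2 = 28561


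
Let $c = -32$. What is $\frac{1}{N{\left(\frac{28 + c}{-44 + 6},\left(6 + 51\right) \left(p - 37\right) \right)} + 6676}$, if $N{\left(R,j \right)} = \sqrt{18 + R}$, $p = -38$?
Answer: $\frac{31711}{211702550} - \frac{\sqrt{1634}}{423405100} \approx 0.00014969$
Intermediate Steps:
$\frac{1}{N{\left(\frac{28 + c}{-44 + 6},\left(6 + 51\right) \left(p - 37\right) \right)} + 6676} = \frac{1}{\sqrt{18 + \frac{28 - 32}{-44 + 6}} + 6676} = \frac{1}{\sqrt{18 - \frac{4}{-38}} + 6676} = \frac{1}{\sqrt{18 - - \frac{2}{19}} + 6676} = \frac{1}{\sqrt{18 + \frac{2}{19}} + 6676} = \frac{1}{\sqrt{\frac{344}{19}} + 6676} = \frac{1}{\frac{2 \sqrt{1634}}{19} + 6676} = \frac{1}{6676 + \frac{2 \sqrt{1634}}{19}}$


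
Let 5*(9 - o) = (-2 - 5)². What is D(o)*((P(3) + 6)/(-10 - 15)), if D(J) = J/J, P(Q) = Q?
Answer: -9/25 ≈ -0.36000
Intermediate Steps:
o = -⅘ (o = 9 - (-2 - 5)²/5 = 9 - ⅕*(-7)² = 9 - ⅕*49 = 9 - 49/5 = -⅘ ≈ -0.80000)
D(J) = 1
D(o)*((P(3) + 6)/(-10 - 15)) = 1*((3 + 6)/(-10 - 15)) = 1*(9/(-25)) = 1*(9*(-1/25)) = 1*(-9/25) = -9/25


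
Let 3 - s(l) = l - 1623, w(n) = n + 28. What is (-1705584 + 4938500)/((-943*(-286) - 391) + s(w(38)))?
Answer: 3232916/270867 ≈ 11.935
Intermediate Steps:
w(n) = 28 + n
s(l) = 1626 - l (s(l) = 3 - (l - 1623) = 3 - (-1623 + l) = 3 + (1623 - l) = 1626 - l)
(-1705584 + 4938500)/((-943*(-286) - 391) + s(w(38))) = (-1705584 + 4938500)/((-943*(-286) - 391) + (1626 - (28 + 38))) = 3232916/((269698 - 391) + (1626 - 1*66)) = 3232916/(269307 + (1626 - 66)) = 3232916/(269307 + 1560) = 3232916/270867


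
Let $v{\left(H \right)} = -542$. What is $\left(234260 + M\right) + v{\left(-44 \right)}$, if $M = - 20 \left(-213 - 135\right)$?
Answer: $240678$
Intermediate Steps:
$M = 6960$ ($M = \left(-20\right) \left(-348\right) = 6960$)
$\left(234260 + M\right) + v{\left(-44 \right)} = \left(234260 + 6960\right) - 542 = 241220 - 542 = 240678$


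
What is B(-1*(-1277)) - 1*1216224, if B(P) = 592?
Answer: -1215632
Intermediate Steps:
B(-1*(-1277)) - 1*1216224 = 592 - 1*1216224 = 592 - 1216224 = -1215632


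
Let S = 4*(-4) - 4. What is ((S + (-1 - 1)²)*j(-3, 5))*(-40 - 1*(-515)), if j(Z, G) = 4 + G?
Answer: -68400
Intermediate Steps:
S = -20 (S = -16 - 4 = -20)
((S + (-1 - 1)²)*j(-3, 5))*(-40 - 1*(-515)) = ((-20 + (-1 - 1)²)*(4 + 5))*(-40 - 1*(-515)) = ((-20 + (-2)²)*9)*(-40 + 515) = ((-20 + 4)*9)*475 = -16*9*475 = -144*475 = -68400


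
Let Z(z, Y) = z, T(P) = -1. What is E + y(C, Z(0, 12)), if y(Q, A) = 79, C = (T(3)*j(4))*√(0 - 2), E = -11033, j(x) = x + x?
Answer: -10954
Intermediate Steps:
j(x) = 2*x
C = -8*I*√2 (C = (-2*4)*√(0 - 2) = (-1*8)*√(-2) = -8*I*√2 ≈ -11.314*I)
E + y(C, Z(0, 12)) = -11033 + 79 = -10954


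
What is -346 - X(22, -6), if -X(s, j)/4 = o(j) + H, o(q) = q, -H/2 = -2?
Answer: -354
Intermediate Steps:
H = 4 (H = -2*(-2) = 4)
X(s, j) = -16 - 4*j (X(s, j) = -4*(j + 4) = -4*(4 + j) = -16 - 4*j)
-346 - X(22, -6) = -346 - (-16 - 4*(-6)) = -346 - (-16 + 24) = -346 - 1*8 = -346 - 8 = -354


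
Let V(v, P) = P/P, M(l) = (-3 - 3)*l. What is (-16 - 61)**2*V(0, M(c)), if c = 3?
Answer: 5929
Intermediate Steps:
M(l) = -6*l
V(v, P) = 1
(-16 - 61)**2*V(0, M(c)) = (-16 - 61)**2*1 = (-77)**2*1 = 5929*1 = 5929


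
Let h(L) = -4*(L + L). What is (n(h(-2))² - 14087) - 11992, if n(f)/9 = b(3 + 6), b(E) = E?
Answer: -19518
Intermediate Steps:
h(L) = -8*L
n(f) = 81 (n(f) = 9*(3 + 6) = 9*9 = 81)
(n(h(-2))² - 14087) - 11992 = (81² - 14087) - 11992 = (6561 - 14087) - 11992 = -7526 - 11992 = -19518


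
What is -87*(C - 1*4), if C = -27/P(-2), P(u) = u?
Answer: -1653/2 ≈ -826.50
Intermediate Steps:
C = 27/2 (C = -27/(-2) = -27*(-½) = 27/2 ≈ 13.500)
-87*(C - 1*4) = -87*(27/2 - 1*4) = -87*(27/2 - 4) = -87*19/2 = -1653/2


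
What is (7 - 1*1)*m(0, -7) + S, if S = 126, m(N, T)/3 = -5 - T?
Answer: 162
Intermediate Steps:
m(N, T) = -15 - 3*T (m(N, T) = 3*(-5 - T) = -15 - 3*T)
(7 - 1*1)*m(0, -7) + S = (7 - 1*1)*(-15 - 3*(-7)) + 126 = (7 - 1)*(-15 + 21) + 126 = 6*6 + 126 = 36 + 126 = 162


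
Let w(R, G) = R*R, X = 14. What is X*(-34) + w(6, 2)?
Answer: -440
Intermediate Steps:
w(R, G) = R**2
X*(-34) + w(6, 2) = 14*(-34) + 6**2 = -476 + 36 = -440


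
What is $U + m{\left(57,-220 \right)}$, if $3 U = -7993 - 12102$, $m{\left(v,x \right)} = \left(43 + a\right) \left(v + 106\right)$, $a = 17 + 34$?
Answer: $\frac{25871}{3} \approx 8623.7$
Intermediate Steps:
$a = 51$
$m{\left(v,x \right)} = 9964 + 94 v$ ($m{\left(v,x \right)} = \left(43 + 51\right) \left(v + 106\right) = 94 \left(106 + v\right) = 9964 + 94 v$)
$U = - \frac{20095}{3}$ ($U = \frac{-7993 - 12102}{3} = \frac{1}{3} \left(-20095\right) = - \frac{20095}{3} \approx -6698.3$)
$U + m{\left(57,-220 \right)} = - \frac{20095}{3} + \left(9964 + 94 \cdot 57\right) = - \frac{20095}{3} + \left(9964 + 5358\right) = - \frac{20095}{3} + 15322 = \frac{25871}{3}$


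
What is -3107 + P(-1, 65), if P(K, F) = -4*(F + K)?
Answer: -3363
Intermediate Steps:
P(K, F) = -4*F - 4*K
-3107 + P(-1, 65) = -3107 + (-4*65 - 4*(-1)) = -3107 + (-260 + 4) = -3107 - 256 = -3363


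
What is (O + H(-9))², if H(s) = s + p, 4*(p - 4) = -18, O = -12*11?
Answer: 80089/4 ≈ 20022.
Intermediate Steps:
O = -132
p = -½ (p = 4 + (¼)*(-18) = 4 - 9/2 = -½ ≈ -0.50000)
H(s) = -½ + s (H(s) = s - ½ = -½ + s)
(O + H(-9))² = (-132 + (-½ - 9))² = (-132 - 19/2)² = (-283/2)² = 80089/4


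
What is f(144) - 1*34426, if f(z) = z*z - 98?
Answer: -13788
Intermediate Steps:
f(z) = -98 + z**2 (f(z) = z**2 - 98 = -98 + z**2)
f(144) - 1*34426 = (-98 + 144**2) - 1*34426 = (-98 + 20736) - 34426 = 20638 - 34426 = -13788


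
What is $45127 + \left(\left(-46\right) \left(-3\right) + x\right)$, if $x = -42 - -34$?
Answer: $45257$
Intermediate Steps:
$x = -8$ ($x = -42 + 34 = -8$)
$45127 + \left(\left(-46\right) \left(-3\right) + x\right) = 45127 - -130 = 45127 + \left(138 - 8\right) = 45127 + 130 = 45257$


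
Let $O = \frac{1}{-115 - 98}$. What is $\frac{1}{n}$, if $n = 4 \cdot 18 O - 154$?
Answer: $- \frac{71}{10958} \approx -0.0064793$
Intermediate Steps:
$O = - \frac{1}{213}$ ($O = \frac{1}{-213} = - \frac{1}{213} \approx -0.0046948$)
$n = - \frac{10958}{71}$ ($n = 4 \cdot 18 \left(- \frac{1}{213}\right) - 154 = 72 \left(- \frac{1}{213}\right) - 154 = - \frac{24}{71} - 154 = - \frac{10958}{71} \approx -154.34$)
$\frac{1}{n} = \frac{1}{- \frac{10958}{71}} = - \frac{71}{10958}$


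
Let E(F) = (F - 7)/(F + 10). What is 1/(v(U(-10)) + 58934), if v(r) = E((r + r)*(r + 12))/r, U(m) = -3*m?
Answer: 75900/4473093113 ≈ 1.6968e-5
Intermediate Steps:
E(F) = (-7 + F)/(10 + F)
v(r) = (-7 + 2*r*(12 + r))/(r*(10 + 2*r*(12 + r))) (v(r) = ((-7 + (r + r)*(r + 12))/(10 + (r + r)*(r + 12)))/r = ((-7 + (2*r)*(12 + r))/(10 + (2*r)*(12 + r)))/r = ((-7 + 2*r*(12 + r))/(10 + 2*r*(12 + r)))/r = (-7 + 2*r*(12 + r))/(r*(10 + 2*r*(12 + r))))
1/(v(U(-10)) + 58934) = 1/((-7/2 + (-3*(-10))*(12 - 3*(-10)))/(((-3*(-10)))*(5 + (-3*(-10))*(12 - 3*(-10)))) + 58934) = 1/((-7/2 + 30*(12 + 30))/(30*(5 + 30*(12 + 30))) + 58934) = 1/((-7/2 + 30*42)/(30*(5 + 30*42)) + 58934) = 1/((-7/2 + 1260)/(30*(5 + 1260)) + 58934) = 1/((1/30)*(2513/2)/1265 + 58934) = 1/((1/30)*(1/1265)*(2513/2) + 58934) = 1/(2513/75900 + 58934) = 1/(4473093113/75900) = 75900/4473093113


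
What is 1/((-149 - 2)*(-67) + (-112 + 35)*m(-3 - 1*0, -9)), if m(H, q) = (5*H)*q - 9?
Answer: 1/415 ≈ 0.0024096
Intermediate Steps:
m(H, q) = -9 + 5*H*q (m(H, q) = 5*H*q - 9 = -9 + 5*H*q)
1/((-149 - 2)*(-67) + (-112 + 35)*m(-3 - 1*0, -9)) = 1/((-149 - 2)*(-67) + (-112 + 35)*(-9 + 5*(-3 - 1*0)*(-9))) = 1/(-151*(-67) - 77*(-9 + 5*(-3 + 0)*(-9))) = 1/(10117 - 77*(-9 + 5*(-3)*(-9))) = 1/(10117 - 77*(-9 + 135)) = 1/(10117 - 77*126) = 1/(10117 - 9702) = 1/415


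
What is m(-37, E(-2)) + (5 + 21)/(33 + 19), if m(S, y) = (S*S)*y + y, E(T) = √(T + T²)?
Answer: ½ + 1370*√2 ≈ 1938.0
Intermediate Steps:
m(S, y) = y + y*S² (m(S, y) = S²*y + y = y*S² + y = y + y*S²)
m(-37, E(-2)) + (5 + 21)/(33 + 19) = √(-2*(1 - 2))*(1 + (-37)²) + (5 + 21)/(33 + 19) = √(-2*(-1))*(1 + 1369) + 26/52 = √2*1370 + 26*(1/52) = 1370*√2 + ½ = ½ + 1370*√2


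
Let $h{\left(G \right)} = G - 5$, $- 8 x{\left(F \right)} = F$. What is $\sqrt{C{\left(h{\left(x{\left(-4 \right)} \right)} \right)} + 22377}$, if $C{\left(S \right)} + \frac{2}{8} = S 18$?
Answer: $\frac{\sqrt{89183}}{2} \approx 149.32$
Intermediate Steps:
$x{\left(F \right)} = - \frac{F}{8}$
$h{\left(G \right)} = -5 + G$
$C{\left(S \right)} = - \frac{1}{4} + 18 S$ ($C{\left(S \right)} = - \frac{1}{4} + S 18 = - \frac{1}{4} + 18 S$)
$\sqrt{C{\left(h{\left(x{\left(-4 \right)} \right)} \right)} + 22377} = \sqrt{\left(- \frac{1}{4} + 18 \left(-5 - - \frac{1}{2}\right)\right) + 22377} = \sqrt{\left(- \frac{1}{4} + 18 \left(-5 + \frac{1}{2}\right)\right) + 22377} = \sqrt{\left(- \frac{1}{4} + 18 \left(- \frac{9}{2}\right)\right) + 22377} = \sqrt{\left(- \frac{1}{4} - 81\right) + 22377} = \sqrt{- \frac{325}{4} + 22377} = \sqrt{\frac{89183}{4}} = \frac{\sqrt{89183}}{2}$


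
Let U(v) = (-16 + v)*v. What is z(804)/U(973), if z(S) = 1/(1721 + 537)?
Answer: 1/2102561538 ≈ 4.7561e-10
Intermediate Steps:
z(S) = 1/2258
U(v) = v*(-16 + v)
z(804)/U(973) = 1/(2258*((973*(-16 + 973)))) = 1/(2258*((973*957))) = (1/2258)/931161 = (1/2258)*(1/931161) = 1/2102561538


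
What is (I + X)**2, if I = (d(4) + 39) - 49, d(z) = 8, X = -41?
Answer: 1849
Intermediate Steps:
I = -2 (I = (8 + 39) - 49 = 47 - 49 = -2)
(I + X)**2 = (-2 - 41)**2 = (-43)**2 = 1849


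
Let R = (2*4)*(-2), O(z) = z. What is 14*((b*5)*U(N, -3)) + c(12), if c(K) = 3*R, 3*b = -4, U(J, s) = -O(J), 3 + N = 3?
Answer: -48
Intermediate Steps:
R = -16 (R = 8*(-2) = -16)
N = 0 (N = -3 + 3 = 0)
U(J, s) = -J
b = -4/3 (b = (1/3)*(-4) = -4/3 ≈ -1.3333)
c(K) = -48 (c(K) = 3*(-16) = -48)
14*((b*5)*U(N, -3)) + c(12) = 14*((-4/3*5)*(-1*0)) - 48 = 14*(-20/3*0) - 48 = 14*0 - 48 = 0 - 48 = -48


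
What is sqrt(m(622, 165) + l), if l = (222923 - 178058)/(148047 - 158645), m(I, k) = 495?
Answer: 3*sqrt(6124637190)/10598 ≈ 22.153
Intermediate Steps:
l = -44865/10598 (l = 44865/(-10598) = 44865*(-1/10598) = -44865/10598 ≈ -4.2333)
sqrt(m(622, 165) + l) = sqrt(495 - 44865/10598) = sqrt(5201145/10598) = 3*sqrt(6124637190)/10598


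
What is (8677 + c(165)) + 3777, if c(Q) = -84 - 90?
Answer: 12280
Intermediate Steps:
c(Q) = -174
(8677 + c(165)) + 3777 = (8677 - 174) + 3777 = 8503 + 3777 = 12280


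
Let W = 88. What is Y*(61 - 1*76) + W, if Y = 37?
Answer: -467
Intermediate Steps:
Y*(61 - 1*76) + W = 37*(61 - 1*76) + 88 = 37*(61 - 76) + 88 = 37*(-15) + 88 = -555 + 88 = -467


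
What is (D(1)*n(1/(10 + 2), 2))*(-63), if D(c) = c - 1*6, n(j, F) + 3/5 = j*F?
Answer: -273/2 ≈ -136.50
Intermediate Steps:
n(j, F) = -3/5 + F*j (n(j, F) = -3/5 + j*F = -3/5 + F*j)
D(c) = -6 + c (D(c) = c - 6 = -6 + c)
(D(1)*n(1/(10 + 2), 2))*(-63) = ((-6 + 1)*(-3/5 + 2/(10 + 2)))*(-63) = -5*(-3/5 + 2/12)*(-63) = -5*(-3/5 + 2*(1/12))*(-63) = -5*(-3/5 + 1/6)*(-63) = -5*(-13/30)*(-63) = (13/6)*(-63) = -273/2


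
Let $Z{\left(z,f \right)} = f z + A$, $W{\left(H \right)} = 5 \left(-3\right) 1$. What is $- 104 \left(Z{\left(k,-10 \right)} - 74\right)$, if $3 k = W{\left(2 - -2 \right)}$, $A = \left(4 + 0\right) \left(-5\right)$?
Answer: $4576$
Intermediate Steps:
$A = -20$ ($A = 4 \left(-5\right) = -20$)
$W{\left(H \right)} = -15$ ($W{\left(H \right)} = \left(-15\right) 1 = -15$)
$k = -5$ ($k = \frac{1}{3} \left(-15\right) = -5$)
$Z{\left(z,f \right)} = -20 + f z$ ($Z{\left(z,f \right)} = f z - 20 = -20 + f z$)
$- 104 \left(Z{\left(k,-10 \right)} - 74\right) = - 104 \left(\left(-20 - -50\right) - 74\right) = - 104 \left(\left(-20 + 50\right) - 74\right) = - 104 \left(30 - 74\right) = \left(-104\right) \left(-44\right) = 4576$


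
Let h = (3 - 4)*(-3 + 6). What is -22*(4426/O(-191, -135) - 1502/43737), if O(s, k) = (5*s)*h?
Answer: -462676456/13922945 ≈ -33.231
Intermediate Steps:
h = -3 (h = -1*3 = -3)
O(s, k) = -15*s (O(s, k) = (5*s)*(-3) = -15*s)
-22*(4426/O(-191, -135) - 1502/43737) = -22*(4426/((-15*(-191))) - 1502/43737) = -22*(4426/2865 - 1502*1/43737) = -22*(4426*(1/2865) - 1502/43737) = -22*(4426/2865 - 1502/43737) = -22*21030748/13922945 = -462676456/13922945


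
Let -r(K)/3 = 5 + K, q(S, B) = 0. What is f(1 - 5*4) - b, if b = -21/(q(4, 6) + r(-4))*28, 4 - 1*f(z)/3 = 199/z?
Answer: -2899/19 ≈ -152.58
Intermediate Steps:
r(K) = -15 - 3*K (r(K) = -3*(5 + K) = -15 - 3*K)
f(z) = 12 - 597/z
b = 196 (b = -21/(0 + (-15 - 3*(-4)))*28 = -21/(0 + (-15 + 12))*28 = -21/(0 - 3)*28 = -21/(-3)*28 = -21*(-⅓)*28 = 7*28 = 196)
f(1 - 5*4) - b = (12 - 597/(1 - 5*4)) - 1*196 = (12 - 597/(1 - 20)) - 196 = (12 - 597/(-19)) - 196 = (12 - 597*(-1/19)) - 196 = (12 + 597/19) - 196 = 825/19 - 196 = -2899/19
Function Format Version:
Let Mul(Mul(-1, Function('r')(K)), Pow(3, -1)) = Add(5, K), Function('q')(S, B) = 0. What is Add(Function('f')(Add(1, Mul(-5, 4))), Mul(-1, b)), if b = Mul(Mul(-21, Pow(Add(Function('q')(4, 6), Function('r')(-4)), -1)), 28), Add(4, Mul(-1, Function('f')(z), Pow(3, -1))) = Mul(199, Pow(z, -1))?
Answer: Rational(-2899, 19) ≈ -152.58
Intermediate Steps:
Function('r')(K) = Add(-15, Mul(-3, K)) (Function('r')(K) = Mul(-3, Add(5, K)) = Add(-15, Mul(-3, K)))
Function('f')(z) = Add(12, Mul(-597, Pow(z, -1))) (Function('f')(z) = Add(12, Mul(-3, Mul(199, Pow(z, -1)))) = Add(12, Mul(-597, Pow(z, -1))))
b = 196 (b = Mul(Mul(-21, Pow(Add(0, Add(-15, Mul(-3, -4))), -1)), 28) = Mul(Mul(-21, Pow(Add(0, Add(-15, 12)), -1)), 28) = Mul(Mul(-21, Pow(Add(0, -3), -1)), 28) = Mul(Mul(-21, Pow(-3, -1)), 28) = Mul(Mul(-21, Rational(-1, 3)), 28) = Mul(7, 28) = 196)
Add(Function('f')(Add(1, Mul(-5, 4))), Mul(-1, b)) = Add(Add(12, Mul(-597, Pow(Add(1, Mul(-5, 4)), -1))), Mul(-1, 196)) = Add(Add(12, Mul(-597, Pow(Add(1, -20), -1))), -196) = Add(Add(12, Mul(-597, Pow(-19, -1))), -196) = Add(Add(12, Mul(-597, Rational(-1, 19))), -196) = Add(Add(12, Rational(597, 19)), -196) = Add(Rational(825, 19), -196) = Rational(-2899, 19)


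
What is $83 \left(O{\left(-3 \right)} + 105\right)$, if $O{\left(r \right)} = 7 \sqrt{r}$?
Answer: $8715 + 581 i \sqrt{3} \approx 8715.0 + 1006.3 i$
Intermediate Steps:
$83 \left(O{\left(-3 \right)} + 105\right) = 83 \left(7 \sqrt{-3} + 105\right) = 83 \left(7 i \sqrt{3} + 105\right) = 83 \left(105 + 7 i \sqrt{3}\right) = 8715 + 581 i \sqrt{3}$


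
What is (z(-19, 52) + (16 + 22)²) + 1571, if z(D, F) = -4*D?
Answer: 3091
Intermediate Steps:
(z(-19, 52) + (16 + 22)²) + 1571 = (-4*(-19) + (16 + 22)²) + 1571 = (76 + 38²) + 1571 = (76 + 1444) + 1571 = 1520 + 1571 = 3091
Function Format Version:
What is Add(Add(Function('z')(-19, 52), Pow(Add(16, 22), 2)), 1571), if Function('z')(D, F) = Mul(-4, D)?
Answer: 3091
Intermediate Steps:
Add(Add(Function('z')(-19, 52), Pow(Add(16, 22), 2)), 1571) = Add(Add(Mul(-4, -19), Pow(Add(16, 22), 2)), 1571) = Add(Add(76, Pow(38, 2)), 1571) = Add(Add(76, 1444), 1571) = Add(1520, 1571) = 3091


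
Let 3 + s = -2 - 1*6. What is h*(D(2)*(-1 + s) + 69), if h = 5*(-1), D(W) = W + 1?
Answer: -165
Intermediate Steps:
D(W) = 1 + W
s = -11 (s = -3 + (-2 - 1*6) = -3 + (-2 - 6) = -3 - 8 = -11)
h = -5
h*(D(2)*(-1 + s) + 69) = -5*((1 + 2)*(-1 - 11) + 69) = -5*(3*(-12) + 69) = -5*(-36 + 69) = -5*33 = -165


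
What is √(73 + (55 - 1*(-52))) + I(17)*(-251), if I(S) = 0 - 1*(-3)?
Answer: -753 + 6*√5 ≈ -739.58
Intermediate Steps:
I(S) = 3 (I(S) = 0 + 3 = 3)
√(73 + (55 - 1*(-52))) + I(17)*(-251) = √(73 + (55 - 1*(-52))) + 3*(-251) = √(73 + (55 + 52)) - 753 = √(73 + 107) - 753 = √180 - 753 = 6*√5 - 753 = -753 + 6*√5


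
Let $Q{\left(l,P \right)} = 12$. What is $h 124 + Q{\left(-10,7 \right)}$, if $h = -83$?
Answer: $-10280$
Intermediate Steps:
$h 124 + Q{\left(-10,7 \right)} = \left(-83\right) 124 + 12 = -10292 + 12 = -10280$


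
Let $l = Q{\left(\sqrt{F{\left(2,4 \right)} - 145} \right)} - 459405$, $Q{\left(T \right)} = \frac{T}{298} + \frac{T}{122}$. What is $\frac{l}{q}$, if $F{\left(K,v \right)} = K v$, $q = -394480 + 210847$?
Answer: $\frac{153135}{61211} - \frac{35 i \sqrt{137}}{556346779} \approx 2.5018 - 7.3635 \cdot 10^{-7} i$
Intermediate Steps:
$q = -183633$
$Q{\left(T \right)} = \frac{105 T}{9089}$ ($Q{\left(T \right)} = T \frac{1}{298} + T \frac{1}{122} = \frac{T}{298} + \frac{T}{122} = \frac{105 T}{9089}$)
$l = -459405 + \frac{105 i \sqrt{137}}{9089}$ ($l = \frac{105 \sqrt{2 \cdot 4 - 145}}{9089} - 459405 = \frac{105 \sqrt{8 - 145}}{9089} - 459405 = \frac{105 \sqrt{-137}}{9089} - 459405 = \frac{105 i \sqrt{137}}{9089} - 459405 = -459405 + \frac{105 i \sqrt{137}}{9089} \approx -4.5941 \cdot 10^{5} + 0.13522 i$)
$\frac{l}{q} = \frac{-459405 + \frac{105 i \sqrt{137}}{9089}}{-183633} = \left(-459405 + \frac{105 i \sqrt{137}}{9089}\right) \left(- \frac{1}{183633}\right) = \frac{153135}{61211} - \frac{35 i \sqrt{137}}{556346779}$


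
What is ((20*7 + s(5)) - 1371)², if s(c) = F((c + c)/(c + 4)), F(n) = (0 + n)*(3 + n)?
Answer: 9868634281/6561 ≈ 1.5041e+6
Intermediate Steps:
F(n) = n*(3 + n)
s(c) = 2*c*(3 + 2*c/(4 + c))/(4 + c) (s(c) = ((c + c)/(c + 4))*(3 + (c + c)/(c + 4)) = ((2*c)/(4 + c))*(3 + (2*c)/(4 + c)) = (2*c/(4 + c))*(3 + 2*c/(4 + c)) = 2*c*(3 + 2*c/(4 + c))/(4 + c))
((20*7 + s(5)) - 1371)² = ((20*7 + 2*5*(12 + 5*5)/(4 + 5)²) - 1371)² = ((140 + 2*5*(12 + 25)/9²) - 1371)² = ((140 + 2*5*(1/81)*37) - 1371)² = ((140 + 370/81) - 1371)² = (11710/81 - 1371)² = (-99341/81)² = 9868634281/6561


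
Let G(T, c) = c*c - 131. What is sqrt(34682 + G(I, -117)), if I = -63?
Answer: 12*sqrt(335) ≈ 219.64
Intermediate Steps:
G(T, c) = -131 + c**2 (G(T, c) = c**2 - 131 = -131 + c**2)
sqrt(34682 + G(I, -117)) = sqrt(34682 + (-131 + (-117)**2)) = sqrt(34682 + (-131 + 13689)) = sqrt(34682 + 13558) = sqrt(48240) = 12*sqrt(335)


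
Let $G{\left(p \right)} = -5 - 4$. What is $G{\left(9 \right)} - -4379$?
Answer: $4370$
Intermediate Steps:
$G{\left(p \right)} = -9$
$G{\left(9 \right)} - -4379 = -9 - -4379 = -9 + 4379 = 4370$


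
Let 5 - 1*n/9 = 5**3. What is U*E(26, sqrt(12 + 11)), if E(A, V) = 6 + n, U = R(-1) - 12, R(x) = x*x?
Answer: 11814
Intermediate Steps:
R(x) = x**2
n = -1080 (n = 45 - 9*5**3 = 45 - 9*125 = 45 - 1125 = -1080)
U = -11 (U = (-1)**2 - 12 = 1 - 12 = -11)
E(A, V) = -1074 (E(A, V) = 6 - 1080 = -1074)
U*E(26, sqrt(12 + 11)) = -11*(-1074) = 11814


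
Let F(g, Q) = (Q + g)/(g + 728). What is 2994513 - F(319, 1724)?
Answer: 1045084356/349 ≈ 2.9945e+6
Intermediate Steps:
F(g, Q) = (Q + g)/(728 + g)
2994513 - F(319, 1724) = 2994513 - (1724 + 319)/(728 + 319) = 2994513 - 2043/1047 = 2994513 - 1*681/349 = 2994513 - 681/349 = 1045084356/349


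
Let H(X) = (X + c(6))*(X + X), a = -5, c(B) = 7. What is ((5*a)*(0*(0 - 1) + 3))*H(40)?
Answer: -282000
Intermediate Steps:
H(X) = 2*X*(7 + X) (H(X) = (X + 7)*(X + X) = (7 + X)*(2*X) = 2*X*(7 + X))
((5*a)*(0*(0 - 1) + 3))*H(40) = ((5*(-5))*(0*(0 - 1) + 3))*(2*40*(7 + 40)) = (-25*(0*(-1) + 3))*(2*40*47) = -25*(0 + 3)*3760 = -25*3*3760 = -75*3760 = -282000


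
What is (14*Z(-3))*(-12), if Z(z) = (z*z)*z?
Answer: 4536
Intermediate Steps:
Z(z) = z**3 (Z(z) = z**2*z = z**3)
(14*Z(-3))*(-12) = (14*(-3)**3)*(-12) = (14*(-27))*(-12) = -378*(-12) = 4536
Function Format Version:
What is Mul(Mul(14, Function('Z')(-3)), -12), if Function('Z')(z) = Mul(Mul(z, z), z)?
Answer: 4536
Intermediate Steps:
Function('Z')(z) = Pow(z, 3) (Function('Z')(z) = Mul(Pow(z, 2), z) = Pow(z, 3))
Mul(Mul(14, Function('Z')(-3)), -12) = Mul(Mul(14, Pow(-3, 3)), -12) = Mul(Mul(14, -27), -12) = Mul(-378, -12) = 4536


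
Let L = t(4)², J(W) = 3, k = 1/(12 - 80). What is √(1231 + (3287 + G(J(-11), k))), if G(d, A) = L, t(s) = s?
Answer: √4534 ≈ 67.335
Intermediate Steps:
k = -1/68 (k = 1/(-68) = -1/68 ≈ -0.014706)
L = 16 (L = 4² = 16)
G(d, A) = 16
√(1231 + (3287 + G(J(-11), k))) = √(1231 + (3287 + 16)) = √(1231 + 3303) = √4534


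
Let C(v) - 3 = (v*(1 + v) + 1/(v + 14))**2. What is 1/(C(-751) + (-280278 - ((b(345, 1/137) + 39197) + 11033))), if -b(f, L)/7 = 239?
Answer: 543169/172320491340983393 ≈ 3.1521e-12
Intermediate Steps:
b(f, L) = -1673 (b(f, L) = -7*239 = -1673)
C(v) = 3 + (1/(14 + v) + v*(1 + v))**2 (C(v) = 3 + (v*(1 + v) + 1/(v + 14))**2 = 3 + (v*(1 + v) + 1/(14 + v))**2 = 3 + (1/(14 + v) + v*(1 + v))**2)
1/(C(-751) + (-280278 - ((b(345, 1/137) + 39197) + 11033))) = 1/((3 + (1 + (-751)**3 + 14*(-751) + 15*(-751)**2)**2/(14 - 751)**2) + (-280278 - ((-1673 + 39197) + 11033))) = 1/((3 + (1 - 423564751 - 10514 + 15*564001)**2/(-737)**2) + (-280278 - (37524 + 11033))) = 1/((3 + (1 - 423564751 - 10514 + 8460015)**2/543169) + (-280278 - 1*48557)) = 1/((3 + (1/543169)*(-415115249)**2) + (-280278 - 48557)) = 1/((3 + (1/543169)*172320669952332001) - 328835) = 1/((3 + 172320669952332001/543169) - 328835) = 1/(172320669953961508/543169 - 328835) = 1/(172320491340983393/543169) = 543169/172320491340983393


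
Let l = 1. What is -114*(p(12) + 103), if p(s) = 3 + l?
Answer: -12198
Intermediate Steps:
p(s) = 4 (p(s) = 3 + 1 = 4)
-114*(p(12) + 103) = -114*(4 + 103) = -114*107 = -12198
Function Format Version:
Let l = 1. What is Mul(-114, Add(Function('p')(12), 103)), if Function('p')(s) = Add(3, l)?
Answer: -12198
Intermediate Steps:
Function('p')(s) = 4 (Function('p')(s) = Add(3, 1) = 4)
Mul(-114, Add(Function('p')(12), 103)) = Mul(-114, Add(4, 103)) = Mul(-114, 107) = -12198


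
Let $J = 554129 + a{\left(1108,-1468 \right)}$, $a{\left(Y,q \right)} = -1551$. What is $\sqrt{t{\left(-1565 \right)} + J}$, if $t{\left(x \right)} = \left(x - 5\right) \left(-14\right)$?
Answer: $\sqrt{574558} \approx 758.0$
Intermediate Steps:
$t{\left(x \right)} = 70 - 14 x$ ($t{\left(x \right)} = \left(-5 + x\right) \left(-14\right) = 70 - 14 x$)
$J = 552578$ ($J = 554129 - 1551 = 552578$)
$\sqrt{t{\left(-1565 \right)} + J} = \sqrt{\left(70 - -21910\right) + 552578} = \sqrt{\left(70 + 21910\right) + 552578} = \sqrt{21980 + 552578} = \sqrt{574558}$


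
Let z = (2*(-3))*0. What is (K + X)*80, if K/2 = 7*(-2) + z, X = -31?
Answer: -4720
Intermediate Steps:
z = 0 (z = -6*0 = 0)
K = -28 (K = 2*(7*(-2) + 0) = 2*(-14 + 0) = 2*(-14) = -28)
(K + X)*80 = (-28 - 31)*80 = -59*80 = -4720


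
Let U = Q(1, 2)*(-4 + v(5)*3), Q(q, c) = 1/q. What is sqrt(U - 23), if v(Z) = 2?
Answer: I*sqrt(21) ≈ 4.5826*I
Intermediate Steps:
U = 2 (U = (-4 + 2*3)/1 = 1*(-4 + 6) = 1*2 = 2)
sqrt(U - 23) = sqrt(2 - 23) = sqrt(-21) = I*sqrt(21)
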